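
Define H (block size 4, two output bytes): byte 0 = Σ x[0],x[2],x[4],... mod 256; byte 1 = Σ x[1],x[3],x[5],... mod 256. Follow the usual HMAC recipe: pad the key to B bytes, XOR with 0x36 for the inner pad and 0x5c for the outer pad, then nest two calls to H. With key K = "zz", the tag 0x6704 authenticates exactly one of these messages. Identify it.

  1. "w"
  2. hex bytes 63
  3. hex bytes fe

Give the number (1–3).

2

Key "zz" = 7a 7a is 2 bytes ≤ B = 4; zero-pad to 4 bytes: K' = 7a 7a 00 00.
K' ⊕ ipad = 4c 4c 36 36; K' ⊕ opad = 26 26 5c 5c.
m1: inner = H(4c 4c 36 36 77) = f9 82; tag = H(26 26 5c 5c f9 82) = 7b04
m2: inner = H(4c 4c 36 36 63) = e5 82; tag = H(26 26 5c 5c e5 82) = 6704 ← matches
m3: inner = H(4c 4c 36 36 fe) = 80 82; tag = H(26 26 5c 5c 80 82) = 0204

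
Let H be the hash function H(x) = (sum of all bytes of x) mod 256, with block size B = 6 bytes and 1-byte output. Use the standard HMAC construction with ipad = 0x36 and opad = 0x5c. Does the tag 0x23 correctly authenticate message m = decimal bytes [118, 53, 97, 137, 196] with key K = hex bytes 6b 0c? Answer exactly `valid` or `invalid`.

invalid

Key hex bytes 6b 0c is 2 bytes ≤ B = 6; zero-pad to 6 bytes: K' = 6b 0c 00 00 00 00.
K' ⊕ ipad = 5d 3a 36 36 36 36; K' ⊕ opad = 37 50 5c 5c 5c 5c.
Inner hash: sum = 93+58+54+54+54+54+118+53+97+137+196 = 968; mod 256 = 200 → c8.
Outer hash (recomputed tag): sum = 55+80+92+92+92+92+200 = 703; mod 256 = 191 → bf.
Recomputed tag = bf; claimed = 23 → mismatch.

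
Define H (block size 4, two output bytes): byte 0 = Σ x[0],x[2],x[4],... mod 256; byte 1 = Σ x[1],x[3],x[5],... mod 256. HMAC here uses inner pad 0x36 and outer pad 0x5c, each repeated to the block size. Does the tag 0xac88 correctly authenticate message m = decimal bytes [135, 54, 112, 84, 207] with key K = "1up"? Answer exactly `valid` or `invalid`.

Key "1up" = 31 75 70 is 3 bytes ≤ B = 4; zero-pad to 4 bytes: K' = 31 75 70 00.
K' ⊕ ipad = 07 43 46 36; K' ⊕ opad = 6d 29 2c 5c.
Inner hash: even-index sum = 531 mod 256 = 19; odd-index sum = 259 mod 256 = 3 → 13 03.
Outer hash (recomputed tag): even-index sum = 172 mod 256 = 172; odd-index sum = 136 mod 256 = 136 → ac 88.
Recomputed tag = ac88; claimed = ac88 → match.

valid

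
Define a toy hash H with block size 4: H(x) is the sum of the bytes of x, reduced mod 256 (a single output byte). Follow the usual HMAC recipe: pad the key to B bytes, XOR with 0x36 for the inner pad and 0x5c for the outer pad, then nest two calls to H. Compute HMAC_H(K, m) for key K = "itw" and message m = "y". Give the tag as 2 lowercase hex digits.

Key "itw" = 69 74 77 is 3 bytes ≤ B = 4; zero-pad to 4 bytes: K' = 69 74 77 00.
K' ⊕ ipad = 5f 42 41 36.  K' ⊕ opad = 35 28 2b 5c.
Inner input = (K'⊕ipad) ∥ m = 5f 42 41 36 ∥ 79.
Inner hash: sum = 95+66+65+54+121 = 401; mod 256 = 145 → 91.
Outer input = (K'⊕opad) ∥ inner = 35 28 2b 5c ∥ 91.
Outer hash (tag): sum = 53+40+43+92+145 = 373; mod 256 = 117 → 75.

75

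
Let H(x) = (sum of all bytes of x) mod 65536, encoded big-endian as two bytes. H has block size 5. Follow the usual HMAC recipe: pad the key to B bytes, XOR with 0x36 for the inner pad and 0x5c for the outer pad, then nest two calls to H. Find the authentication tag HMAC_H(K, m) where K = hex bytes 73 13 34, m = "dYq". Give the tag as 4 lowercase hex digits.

01a6

Key hex bytes 73 13 34 is 3 bytes ≤ B = 5; zero-pad to 5 bytes: K' = 73 13 34 00 00.
K' ⊕ ipad = 45 25 02 36 36.  K' ⊕ opad = 2f 4f 68 5c 5c.
Inner input = (K'⊕ipad) ∥ m = 45 25 02 36 36 ∥ 64 59 71.
Inner hash: sum = 69+37+2+54+54+100+89+113 = 518 → 02 06.
Outer input = (K'⊕opad) ∥ inner = 2f 4f 68 5c 5c ∥ 02 06.
Outer hash (tag): sum = 47+79+104+92+92+2+6 = 422 → 01 a6.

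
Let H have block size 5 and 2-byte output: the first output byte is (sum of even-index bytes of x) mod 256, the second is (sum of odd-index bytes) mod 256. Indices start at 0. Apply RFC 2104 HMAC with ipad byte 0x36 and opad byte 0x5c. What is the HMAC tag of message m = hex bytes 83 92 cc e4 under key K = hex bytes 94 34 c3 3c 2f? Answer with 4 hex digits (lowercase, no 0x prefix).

Key hex bytes 94 34 c3 3c 2f is exactly B = 5 bytes: K' = 94 34 c3 3c 2f.
K' ⊕ ipad = a2 02 f5 0a 19.  K' ⊕ opad = c8 68 9f 60 73.
Inner input = (K'⊕ipad) ∥ m = a2 02 f5 0a 19 ∥ 83 92 cc e4.
Inner hash: even-index sum = 806 mod 256 = 38; odd-index sum = 347 mod 256 = 91 → 26 5b.
Outer input = (K'⊕opad) ∥ inner = c8 68 9f 60 73 ∥ 26 5b.
Outer hash (tag): even-index sum = 565 mod 256 = 53; odd-index sum = 238 mod 256 = 238 → 35 ee.

35ee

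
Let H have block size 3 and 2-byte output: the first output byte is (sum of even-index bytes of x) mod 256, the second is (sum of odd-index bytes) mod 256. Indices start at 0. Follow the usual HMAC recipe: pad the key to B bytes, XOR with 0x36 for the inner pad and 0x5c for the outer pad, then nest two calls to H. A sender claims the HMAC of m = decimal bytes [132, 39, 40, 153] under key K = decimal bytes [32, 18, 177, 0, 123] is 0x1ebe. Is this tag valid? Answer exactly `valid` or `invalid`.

Key decimal bytes [32, 18, 177, 0, 123] = 20 12 b1 00 7b is 5 bytes > B = 3, so hash it first: H(key) = 4c 12, then zero-pad to 3 bytes: K' = 4c 12 00.
K' ⊕ ipad = 7a 24 36; K' ⊕ opad = 10 4e 5c.
Inner hash: even-index sum = 368 mod 256 = 112; odd-index sum = 208 mod 256 = 208 → 70 d0.
Outer hash (recomputed tag): even-index sum = 316 mod 256 = 60; odd-index sum = 190 mod 256 = 190 → 3c be.
Recomputed tag = 3cbe; claimed = 1ebe → mismatch.

invalid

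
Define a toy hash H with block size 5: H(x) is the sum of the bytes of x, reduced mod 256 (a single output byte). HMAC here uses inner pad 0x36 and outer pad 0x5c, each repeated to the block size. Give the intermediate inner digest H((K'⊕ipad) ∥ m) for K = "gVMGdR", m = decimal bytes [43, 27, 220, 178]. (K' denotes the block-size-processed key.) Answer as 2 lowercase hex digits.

dd

Key "gVMGdR" = 67 56 4d 47 64 52 is 6 bytes > B = 5, so hash it first: H(key) = 07, then zero-pad to 5 bytes: K' = 07 00 00 00 00.
K' ⊕ ipad = 31 36 36 36 36.
Inner input = 31 36 36 36 36 ∥ 2b 1b dc b2.
Inner hash: sum = 49+54+54+54+54+43+27+220+178 = 733; mod 256 = 221 → dd.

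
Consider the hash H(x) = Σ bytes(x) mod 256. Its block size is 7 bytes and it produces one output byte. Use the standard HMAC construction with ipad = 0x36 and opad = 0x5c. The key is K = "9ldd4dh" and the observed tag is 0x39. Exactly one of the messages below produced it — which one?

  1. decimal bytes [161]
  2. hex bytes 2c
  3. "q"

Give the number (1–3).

1

Key "9ldd4dh" = 39 6c 64 64 34 64 68 is exactly B = 7 bytes: K' = 39 6c 64 64 34 64 68.
K' ⊕ ipad = 0f 5a 52 52 02 52 5e; K' ⊕ opad = 65 30 38 38 68 38 34.
m1: inner = H(0f 5a 52 52 02 52 5e a1) = 60; tag = H(65 30 38 38 68 38 34 60) = 39 ← matches
m2: inner = H(0f 5a 52 52 02 52 5e 2c) = eb; tag = H(65 30 38 38 68 38 34 eb) = c4
m3: inner = H(0f 5a 52 52 02 52 5e 71) = 30; tag = H(65 30 38 38 68 38 34 30) = 09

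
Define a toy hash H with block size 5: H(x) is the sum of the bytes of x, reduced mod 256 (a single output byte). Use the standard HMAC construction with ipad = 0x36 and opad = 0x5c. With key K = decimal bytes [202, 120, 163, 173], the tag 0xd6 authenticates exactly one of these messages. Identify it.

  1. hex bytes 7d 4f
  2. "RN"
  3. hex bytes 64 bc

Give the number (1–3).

Key decimal bytes [202, 120, 163, 173] = ca 78 a3 ad is 4 bytes ≤ B = 5; zero-pad to 5 bytes: K' = ca 78 a3 ad 00.
K' ⊕ ipad = fc 4e 95 9b 36; K' ⊕ opad = 96 24 ff f1 5c.
m1: inner = H(fc 4e 95 9b 36 7d 4f) = 7c; tag = H(96 24 ff f1 5c 7c) = 82
m2: inner = H(fc 4e 95 9b 36 52 4e) = 50; tag = H(96 24 ff f1 5c 50) = 56
m3: inner = H(fc 4e 95 9b 36 64 bc) = d0; tag = H(96 24 ff f1 5c d0) = d6 ← matches

3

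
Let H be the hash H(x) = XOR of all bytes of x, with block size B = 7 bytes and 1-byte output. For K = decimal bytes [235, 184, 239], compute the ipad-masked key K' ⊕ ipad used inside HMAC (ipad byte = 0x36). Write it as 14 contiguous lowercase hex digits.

dd8ed936363636

Key decimal bytes [235, 184, 239] = eb b8 ef is 3 bytes ≤ B = 7; zero-pad to 7 bytes: K' = eb b8 ef 00 00 00 00.
XOR each byte with 0x36: eb⊕36=dd, b8⊕36=8e, ef⊕36=d9, 00⊕36=36, 00⊕36=36, 00⊕36=36, 00⊕36=36.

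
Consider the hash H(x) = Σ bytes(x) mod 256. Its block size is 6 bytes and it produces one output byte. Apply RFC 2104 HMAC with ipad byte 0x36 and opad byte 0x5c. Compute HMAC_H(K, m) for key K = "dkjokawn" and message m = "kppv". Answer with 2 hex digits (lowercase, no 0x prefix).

0f

Key "dkjokawn" = 64 6b 6a 6f 6b 61 77 6e is 8 bytes > B = 6, so hash it first: H(key) = 59, then zero-pad to 6 bytes: K' = 59 00 00 00 00 00.
K' ⊕ ipad = 6f 36 36 36 36 36.  K' ⊕ opad = 05 5c 5c 5c 5c 5c.
Inner input = (K'⊕ipad) ∥ m = 6f 36 36 36 36 36 ∥ 6b 70 70 76.
Inner hash: sum = 111+54+54+54+54+54+107+112+112+118 = 830; mod 256 = 62 → 3e.
Outer input = (K'⊕opad) ∥ inner = 05 5c 5c 5c 5c 5c ∥ 3e.
Outer hash (tag): sum = 5+92+92+92+92+92+62 = 527; mod 256 = 15 → 0f.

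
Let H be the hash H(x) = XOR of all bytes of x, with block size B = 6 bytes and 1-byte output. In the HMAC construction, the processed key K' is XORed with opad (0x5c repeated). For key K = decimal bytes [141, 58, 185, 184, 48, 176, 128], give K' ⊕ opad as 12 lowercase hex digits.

Key decimal bytes [141, 58, 185, 184, 48, 176, 128] = 8d 3a b9 b8 30 b0 80 is 7 bytes > B = 6, so hash it first: H(key) = b6, then zero-pad to 6 bytes: K' = b6 00 00 00 00 00.
XOR each byte with 0x5c: b6⊕5c=ea, 00⊕5c=5c, 00⊕5c=5c, 00⊕5c=5c, 00⊕5c=5c, 00⊕5c=5c.

ea5c5c5c5c5c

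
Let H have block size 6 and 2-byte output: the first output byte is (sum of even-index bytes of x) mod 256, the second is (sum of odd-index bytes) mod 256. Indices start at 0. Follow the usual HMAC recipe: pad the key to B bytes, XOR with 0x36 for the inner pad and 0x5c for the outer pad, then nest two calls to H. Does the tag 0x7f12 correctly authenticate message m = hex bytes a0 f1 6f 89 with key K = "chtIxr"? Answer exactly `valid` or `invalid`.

Key "chtIxr" = 63 68 74 49 78 72 is exactly B = 6 bytes: K' = 63 68 74 49 78 72.
K' ⊕ ipad = 55 5e 42 7f 4e 44; K' ⊕ opad = 3f 34 28 15 24 2e.
Inner hash: even-index sum = 500 mod 256 = 244; odd-index sum = 667 mod 256 = 155 → f4 9b.
Outer hash (recomputed tag): even-index sum = 383 mod 256 = 127; odd-index sum = 274 mod 256 = 18 → 7f 12.
Recomputed tag = 7f12; claimed = 7f12 → match.

valid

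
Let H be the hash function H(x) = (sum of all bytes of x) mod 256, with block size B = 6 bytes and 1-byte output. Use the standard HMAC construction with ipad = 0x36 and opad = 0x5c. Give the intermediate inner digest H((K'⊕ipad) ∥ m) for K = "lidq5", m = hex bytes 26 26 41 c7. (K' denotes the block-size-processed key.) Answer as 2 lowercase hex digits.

df

Key "lidq5" = 6c 69 64 71 35 is 5 bytes ≤ B = 6; zero-pad to 6 bytes: K' = 6c 69 64 71 35 00.
K' ⊕ ipad = 5a 5f 52 47 03 36.
Inner input = 5a 5f 52 47 03 36 ∥ 26 26 41 c7.
Inner hash: sum = 90+95+82+71+3+54+38+38+65+199 = 735; mod 256 = 223 → df.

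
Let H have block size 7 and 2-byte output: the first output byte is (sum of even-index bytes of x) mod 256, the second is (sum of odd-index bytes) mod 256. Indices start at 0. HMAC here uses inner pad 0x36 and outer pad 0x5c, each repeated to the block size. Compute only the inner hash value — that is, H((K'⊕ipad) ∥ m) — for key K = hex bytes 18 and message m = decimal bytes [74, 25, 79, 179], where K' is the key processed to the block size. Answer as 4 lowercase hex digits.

Key hex bytes 18 is 1 byte ≤ B = 7; zero-pad to 7 bytes: K' = 18 00 00 00 00 00 00.
K' ⊕ ipad = 2e 36 36 36 36 36 36.
Inner input = 2e 36 36 36 36 36 36 ∥ 4a 19 4f b3.
Inner hash: even-index sum = 412 mod 256 = 156; odd-index sum = 315 mod 256 = 59 → 9c 3b.

9c3b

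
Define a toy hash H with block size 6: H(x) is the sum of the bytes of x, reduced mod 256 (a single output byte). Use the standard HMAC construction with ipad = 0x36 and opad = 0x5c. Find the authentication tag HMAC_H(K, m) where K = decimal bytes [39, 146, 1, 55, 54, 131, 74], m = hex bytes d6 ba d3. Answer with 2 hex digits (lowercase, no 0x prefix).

a7

Key decimal bytes [39, 146, 1, 55, 54, 131, 74] = 27 92 01 37 36 83 4a is 7 bytes > B = 6, so hash it first: H(key) = f4, then zero-pad to 6 bytes: K' = f4 00 00 00 00 00.
K' ⊕ ipad = c2 36 36 36 36 36.  K' ⊕ opad = a8 5c 5c 5c 5c 5c.
Inner input = (K'⊕ipad) ∥ m = c2 36 36 36 36 36 ∥ d6 ba d3.
Inner hash: sum = 194+54+54+54+54+54+214+186+211 = 1075; mod 256 = 51 → 33.
Outer input = (K'⊕opad) ∥ inner = a8 5c 5c 5c 5c 5c ∥ 33.
Outer hash (tag): sum = 168+92+92+92+92+92+51 = 679; mod 256 = 167 → a7.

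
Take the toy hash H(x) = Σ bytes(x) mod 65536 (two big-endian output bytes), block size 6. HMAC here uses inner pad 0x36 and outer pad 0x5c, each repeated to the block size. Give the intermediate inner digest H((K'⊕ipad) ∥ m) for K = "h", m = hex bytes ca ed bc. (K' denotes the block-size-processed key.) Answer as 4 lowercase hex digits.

03df

Key "h" = 68 is 1 byte ≤ B = 6; zero-pad to 6 bytes: K' = 68 00 00 00 00 00.
K' ⊕ ipad = 5e 36 36 36 36 36.
Inner input = 5e 36 36 36 36 36 ∥ ca ed bc.
Inner hash: sum = 94+54+54+54+54+54+202+237+188 = 991 → 03 df.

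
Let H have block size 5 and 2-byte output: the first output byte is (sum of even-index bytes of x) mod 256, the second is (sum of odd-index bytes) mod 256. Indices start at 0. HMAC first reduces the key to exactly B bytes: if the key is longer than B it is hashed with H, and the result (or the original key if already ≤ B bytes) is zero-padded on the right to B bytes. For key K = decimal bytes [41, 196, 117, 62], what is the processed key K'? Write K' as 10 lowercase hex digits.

29c4753e00

Key decimal bytes [41, 196, 117, 62] = 29 c4 75 3e is 4 bytes ≤ B = 5; zero-pad to 5 bytes: K' = 29 c4 75 3e 00.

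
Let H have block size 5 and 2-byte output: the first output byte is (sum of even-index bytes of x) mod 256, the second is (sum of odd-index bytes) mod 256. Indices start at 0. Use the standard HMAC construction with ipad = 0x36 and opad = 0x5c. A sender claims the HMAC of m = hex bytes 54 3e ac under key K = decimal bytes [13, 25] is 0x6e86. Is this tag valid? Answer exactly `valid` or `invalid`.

Key decimal bytes [13, 25] = 0d 19 is 2 bytes ≤ B = 5; zero-pad to 5 bytes: K' = 0d 19 00 00 00.
K' ⊕ ipad = 3b 2f 36 36 36; K' ⊕ opad = 51 45 5c 5c 5c.
Inner hash: even-index sum = 229 mod 256 = 229; odd-index sum = 357 mod 256 = 101 → e5 65.
Outer hash (recomputed tag): even-index sum = 366 mod 256 = 110; odd-index sum = 390 mod 256 = 134 → 6e 86.
Recomputed tag = 6e86; claimed = 6e86 → match.

valid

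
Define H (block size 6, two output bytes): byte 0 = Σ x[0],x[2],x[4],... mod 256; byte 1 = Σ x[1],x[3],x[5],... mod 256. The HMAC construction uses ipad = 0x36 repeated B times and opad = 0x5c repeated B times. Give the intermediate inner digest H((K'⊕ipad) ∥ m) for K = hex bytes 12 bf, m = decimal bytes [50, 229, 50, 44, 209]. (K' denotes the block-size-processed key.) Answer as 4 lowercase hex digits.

Key hex bytes 12 bf is 2 bytes ≤ B = 6; zero-pad to 6 bytes: K' = 12 bf 00 00 00 00.
K' ⊕ ipad = 24 89 36 36 36 36.
Inner input = 24 89 36 36 36 36 ∥ 32 e5 32 2c d1.
Inner hash: even-index sum = 453 mod 256 = 197; odd-index sum = 518 mod 256 = 6 → c5 06.

c506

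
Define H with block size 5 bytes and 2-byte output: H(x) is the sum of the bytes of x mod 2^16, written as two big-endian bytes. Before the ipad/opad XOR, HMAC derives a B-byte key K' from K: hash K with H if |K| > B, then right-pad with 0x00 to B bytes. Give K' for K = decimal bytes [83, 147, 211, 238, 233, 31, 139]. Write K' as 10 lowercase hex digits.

|K| = 7 > B = 5, so first hash the key.
H(K): sum = 83+147+211+238+233+31+139 = 1082 → 04 3a.
Zero-pad H(K) = 04 3a to 5 bytes: K' = 04 3a 00 00 00.

043a000000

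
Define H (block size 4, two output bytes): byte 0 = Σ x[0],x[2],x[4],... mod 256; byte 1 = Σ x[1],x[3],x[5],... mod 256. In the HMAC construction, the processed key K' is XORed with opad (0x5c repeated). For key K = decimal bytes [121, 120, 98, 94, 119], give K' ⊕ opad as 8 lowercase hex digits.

0e8a5c5c

Key decimal bytes [121, 120, 98, 94, 119] = 79 78 62 5e 77 is 5 bytes > B = 4, so hash it first: H(key) = 52 d6, then zero-pad to 4 bytes: K' = 52 d6 00 00.
XOR each byte with 0x5c: 52⊕5c=0e, d6⊕5c=8a, 00⊕5c=5c, 00⊕5c=5c.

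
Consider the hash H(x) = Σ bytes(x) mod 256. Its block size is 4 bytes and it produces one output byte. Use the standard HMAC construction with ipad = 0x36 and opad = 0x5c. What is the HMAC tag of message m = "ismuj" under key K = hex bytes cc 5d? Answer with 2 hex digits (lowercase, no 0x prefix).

42

Key hex bytes cc 5d is 2 bytes ≤ B = 4; zero-pad to 4 bytes: K' = cc 5d 00 00.
K' ⊕ ipad = fa 6b 36 36.  K' ⊕ opad = 90 01 5c 5c.
Inner input = (K'⊕ipad) ∥ m = fa 6b 36 36 ∥ 69 73 6d 75 6a.
Inner hash: sum = 250+107+54+54+105+115+109+117+106 = 1017; mod 256 = 249 → f9.
Outer input = (K'⊕opad) ∥ inner = 90 01 5c 5c ∥ f9.
Outer hash (tag): sum = 144+1+92+92+249 = 578; mod 256 = 66 → 42.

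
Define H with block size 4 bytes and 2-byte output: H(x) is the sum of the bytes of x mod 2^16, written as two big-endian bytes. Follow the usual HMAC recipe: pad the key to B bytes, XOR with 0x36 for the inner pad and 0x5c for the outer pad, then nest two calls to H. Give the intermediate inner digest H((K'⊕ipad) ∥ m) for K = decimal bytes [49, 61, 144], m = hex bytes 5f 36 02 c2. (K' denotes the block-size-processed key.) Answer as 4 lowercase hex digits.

Key decimal bytes [49, 61, 144] = 31 3d 90 is 3 bytes ≤ B = 4; zero-pad to 4 bytes: K' = 31 3d 90 00.
K' ⊕ ipad = 07 0b a6 36.
Inner input = 07 0b a6 36 ∥ 5f 36 02 c2.
Inner hash: sum = 7+11+166+54+95+54+2+194 = 583 → 02 47.

0247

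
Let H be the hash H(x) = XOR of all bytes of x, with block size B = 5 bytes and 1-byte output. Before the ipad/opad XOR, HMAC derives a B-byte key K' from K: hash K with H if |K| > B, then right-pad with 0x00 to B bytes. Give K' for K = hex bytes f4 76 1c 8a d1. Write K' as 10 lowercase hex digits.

f4761c8ad1

Key hex bytes f4 76 1c 8a d1 is exactly B = 5 bytes: K' = f4 76 1c 8a d1.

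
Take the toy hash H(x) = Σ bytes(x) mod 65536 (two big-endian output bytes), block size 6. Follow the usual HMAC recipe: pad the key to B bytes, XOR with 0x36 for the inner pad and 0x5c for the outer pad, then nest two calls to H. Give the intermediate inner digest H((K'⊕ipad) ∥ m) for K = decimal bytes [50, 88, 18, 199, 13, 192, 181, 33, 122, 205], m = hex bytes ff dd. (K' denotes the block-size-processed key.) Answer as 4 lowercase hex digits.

0361

Key decimal bytes [50, 88, 18, 199, 13, 192, 181, 33, 122, 205] = 32 58 12 c7 0d c0 b5 21 7a cd is 10 bytes > B = 6, so hash it first: H(key) = 04 4d, then zero-pad to 6 bytes: K' = 04 4d 00 00 00 00.
K' ⊕ ipad = 32 7b 36 36 36 36.
Inner input = 32 7b 36 36 36 36 ∥ ff dd.
Inner hash: sum = 50+123+54+54+54+54+255+221 = 865 → 03 61.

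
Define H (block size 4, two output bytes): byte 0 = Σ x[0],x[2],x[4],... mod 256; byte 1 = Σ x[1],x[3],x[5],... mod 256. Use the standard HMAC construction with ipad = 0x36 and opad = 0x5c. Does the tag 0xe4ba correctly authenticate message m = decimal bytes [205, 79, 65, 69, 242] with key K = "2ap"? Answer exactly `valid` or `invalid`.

valid

Key "2ap" = 32 61 70 is 3 bytes ≤ B = 4; zero-pad to 4 bytes: K' = 32 61 70 00.
K' ⊕ ipad = 04 57 46 36; K' ⊕ opad = 6e 3d 2c 5c.
Inner hash: even-index sum = 586 mod 256 = 74; odd-index sum = 289 mod 256 = 33 → 4a 21.
Outer hash (recomputed tag): even-index sum = 228 mod 256 = 228; odd-index sum = 186 mod 256 = 186 → e4 ba.
Recomputed tag = e4ba; claimed = e4ba → match.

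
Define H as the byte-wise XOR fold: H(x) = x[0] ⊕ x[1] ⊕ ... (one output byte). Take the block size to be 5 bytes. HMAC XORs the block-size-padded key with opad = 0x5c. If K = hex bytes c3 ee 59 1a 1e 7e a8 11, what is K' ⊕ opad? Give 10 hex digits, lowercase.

eb5c5c5c5c

Key hex bytes c3 ee 59 1a 1e 7e a8 11 is 8 bytes > B = 5, so hash it first: H(key) = b7, then zero-pad to 5 bytes: K' = b7 00 00 00 00.
XOR each byte with 0x5c: b7⊕5c=eb, 00⊕5c=5c, 00⊕5c=5c, 00⊕5c=5c, 00⊕5c=5c.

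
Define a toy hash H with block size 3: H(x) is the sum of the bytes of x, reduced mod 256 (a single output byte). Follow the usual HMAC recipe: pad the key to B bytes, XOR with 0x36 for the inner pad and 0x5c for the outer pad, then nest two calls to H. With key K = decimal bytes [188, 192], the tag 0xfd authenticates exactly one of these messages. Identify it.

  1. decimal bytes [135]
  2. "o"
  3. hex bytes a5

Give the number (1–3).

Key decimal bytes [188, 192] = bc c0 is 2 bytes ≤ B = 3; zero-pad to 3 bytes: K' = bc c0 00.
K' ⊕ ipad = 8a f6 36; K' ⊕ opad = e0 9c 5c.
m1: inner = H(8a f6 36 87) = 3d; tag = H(e0 9c 5c 3d) = 15
m2: inner = H(8a f6 36 6f) = 25; tag = H(e0 9c 5c 25) = fd ← matches
m3: inner = H(8a f6 36 a5) = 5b; tag = H(e0 9c 5c 5b) = 33

2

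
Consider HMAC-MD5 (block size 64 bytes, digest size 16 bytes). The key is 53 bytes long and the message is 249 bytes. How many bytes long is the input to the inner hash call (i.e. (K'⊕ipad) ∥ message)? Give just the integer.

Key is 53 ≤ 64 bytes, zero-padded: |K'| = 64.
Inner input = (K'⊕ipad) ∥ m → 64 + 249 = 313 bytes.

313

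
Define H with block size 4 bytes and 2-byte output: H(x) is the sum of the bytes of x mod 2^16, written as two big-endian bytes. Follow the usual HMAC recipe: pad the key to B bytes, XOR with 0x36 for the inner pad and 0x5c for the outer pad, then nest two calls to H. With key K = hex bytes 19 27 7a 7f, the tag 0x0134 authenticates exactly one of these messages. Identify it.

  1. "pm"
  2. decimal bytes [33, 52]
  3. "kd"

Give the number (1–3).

2

Key hex bytes 19 27 7a 7f is exactly B = 4 bytes: K' = 19 27 7a 7f.
K' ⊕ ipad = 2f 11 4c 49; K' ⊕ opad = 45 7b 26 23.
m1: inner = H(2f 11 4c 49 70 6d) = 01 b2; tag = H(45 7b 26 23 01 b2) = 01bc
m2: inner = H(2f 11 4c 49 21 34) = 01 2a; tag = H(45 7b 26 23 01 2a) = 0134 ← matches
m3: inner = H(2f 11 4c 49 6b 64) = 01 a4; tag = H(45 7b 26 23 01 a4) = 01ae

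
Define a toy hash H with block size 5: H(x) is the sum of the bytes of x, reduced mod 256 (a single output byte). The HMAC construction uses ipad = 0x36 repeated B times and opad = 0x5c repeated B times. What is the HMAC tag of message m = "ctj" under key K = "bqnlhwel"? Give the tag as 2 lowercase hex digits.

f5

Key "bqnlhwel" = 62 71 6e 6c 68 77 65 6c is 8 bytes > B = 5, so hash it first: H(key) = 5d, then zero-pad to 5 bytes: K' = 5d 00 00 00 00.
K' ⊕ ipad = 6b 36 36 36 36.  K' ⊕ opad = 01 5c 5c 5c 5c.
Inner input = (K'⊕ipad) ∥ m = 6b 36 36 36 36 ∥ 63 74 6a.
Inner hash: sum = 107+54+54+54+54+99+116+106 = 644; mod 256 = 132 → 84.
Outer input = (K'⊕opad) ∥ inner = 01 5c 5c 5c 5c ∥ 84.
Outer hash (tag): sum = 1+92+92+92+92+132 = 501; mod 256 = 245 → f5.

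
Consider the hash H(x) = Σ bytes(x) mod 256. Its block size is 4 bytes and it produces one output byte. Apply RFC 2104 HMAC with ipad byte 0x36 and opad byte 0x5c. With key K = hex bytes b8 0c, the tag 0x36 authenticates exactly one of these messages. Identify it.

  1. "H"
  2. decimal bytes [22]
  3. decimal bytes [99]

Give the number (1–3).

Key hex bytes b8 0c is 2 bytes ≤ B = 4; zero-pad to 4 bytes: K' = b8 0c 00 00.
K' ⊕ ipad = 8e 3a 36 36; K' ⊕ opad = e4 50 5c 5c.
m1: inner = H(8e 3a 36 36 48) = 7c; tag = H(e4 50 5c 5c 7c) = 68
m2: inner = H(8e 3a 36 36 16) = 4a; tag = H(e4 50 5c 5c 4a) = 36 ← matches
m3: inner = H(8e 3a 36 36 63) = 97; tag = H(e4 50 5c 5c 97) = 83

2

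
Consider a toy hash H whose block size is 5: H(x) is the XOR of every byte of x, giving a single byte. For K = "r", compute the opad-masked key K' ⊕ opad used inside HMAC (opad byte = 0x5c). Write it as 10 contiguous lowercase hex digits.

Key "r" = 72 is 1 byte ≤ B = 5; zero-pad to 5 bytes: K' = 72 00 00 00 00.
XOR each byte with 0x5c: 72⊕5c=2e, 00⊕5c=5c, 00⊕5c=5c, 00⊕5c=5c, 00⊕5c=5c.

2e5c5c5c5c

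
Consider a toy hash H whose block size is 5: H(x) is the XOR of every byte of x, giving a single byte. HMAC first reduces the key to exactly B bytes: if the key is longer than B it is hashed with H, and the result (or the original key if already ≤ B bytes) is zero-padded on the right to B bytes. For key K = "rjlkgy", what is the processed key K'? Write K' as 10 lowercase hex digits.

|K| = 6 > B = 5, so first hash the key.
H(K): XOR 72⊕6a⊕6c⊕6b⊕67⊕79 = 01.
Zero-pad H(K) = 01 to 5 bytes: K' = 01 00 00 00 00.

0100000000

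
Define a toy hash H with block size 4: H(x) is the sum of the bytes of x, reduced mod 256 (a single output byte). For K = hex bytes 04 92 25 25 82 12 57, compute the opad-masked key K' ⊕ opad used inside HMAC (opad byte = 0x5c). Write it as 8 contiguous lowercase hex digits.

Key hex bytes 04 92 25 25 82 12 57 is 7 bytes > B = 4, so hash it first: H(key) = cb, then zero-pad to 4 bytes: K' = cb 00 00 00.
XOR each byte with 0x5c: cb⊕5c=97, 00⊕5c=5c, 00⊕5c=5c, 00⊕5c=5c.

975c5c5c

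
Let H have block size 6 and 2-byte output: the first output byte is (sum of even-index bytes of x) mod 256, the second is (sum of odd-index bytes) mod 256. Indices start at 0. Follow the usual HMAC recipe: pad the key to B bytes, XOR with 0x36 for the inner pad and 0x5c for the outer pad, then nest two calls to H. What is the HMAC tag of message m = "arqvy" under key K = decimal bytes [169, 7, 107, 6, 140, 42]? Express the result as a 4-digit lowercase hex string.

Key decimal bytes [169, 7, 107, 6, 140, 42] = a9 07 6b 06 8c 2a is exactly B = 6 bytes: K' = a9 07 6b 06 8c 2a.
K' ⊕ ipad = 9f 31 5d 30 ba 1c.  K' ⊕ opad = f5 5b 37 5a d0 76.
Inner input = (K'⊕ipad) ∥ m = 9f 31 5d 30 ba 1c ∥ 61 72 71 76 79.
Inner hash: even-index sum = 769 mod 256 = 1; odd-index sum = 357 mod 256 = 101 → 01 65.
Outer input = (K'⊕opad) ∥ inner = f5 5b 37 5a d0 76 ∥ 01 65.
Outer hash (tag): even-index sum = 509 mod 256 = 253; odd-index sum = 400 mod 256 = 144 → fd 90.

fd90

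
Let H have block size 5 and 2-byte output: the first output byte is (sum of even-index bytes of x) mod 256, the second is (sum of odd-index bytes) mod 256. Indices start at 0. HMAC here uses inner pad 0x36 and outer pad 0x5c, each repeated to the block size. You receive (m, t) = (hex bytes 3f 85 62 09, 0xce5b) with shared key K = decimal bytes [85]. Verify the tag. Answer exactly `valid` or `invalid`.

Key decimal bytes [85] = 55 is 1 byte ≤ B = 5; zero-pad to 5 bytes: K' = 55 00 00 00 00.
K' ⊕ ipad = 63 36 36 36 36; K' ⊕ opad = 09 5c 5c 5c 5c.
Inner hash: even-index sum = 349 mod 256 = 93; odd-index sum = 269 mod 256 = 13 → 5d 0d.
Outer hash (recomputed tag): even-index sum = 206 mod 256 = 206; odd-index sum = 277 mod 256 = 21 → ce 15.
Recomputed tag = ce15; claimed = ce5b → mismatch.

invalid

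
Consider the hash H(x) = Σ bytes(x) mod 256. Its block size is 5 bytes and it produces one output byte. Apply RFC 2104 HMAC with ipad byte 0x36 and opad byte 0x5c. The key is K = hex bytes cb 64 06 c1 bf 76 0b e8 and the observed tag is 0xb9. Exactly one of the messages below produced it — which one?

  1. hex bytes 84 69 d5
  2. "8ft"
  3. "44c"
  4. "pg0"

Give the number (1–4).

4

Key hex bytes cb 64 06 c1 bf 76 0b e8 is 8 bytes > B = 5, so hash it first: H(key) = 1e, then zero-pad to 5 bytes: K' = 1e 00 00 00 00.
K' ⊕ ipad = 28 36 36 36 36; K' ⊕ opad = 42 5c 5c 5c 5c.
m1: inner = H(28 36 36 36 36 84 69 d5) = c2; tag = H(42 5c 5c 5c 5c c2) = 74
m2: inner = H(28 36 36 36 36 38 66 74) = 12; tag = H(42 5c 5c 5c 5c 12) = c4
m3: inner = H(28 36 36 36 36 34 34 63) = cb; tag = H(42 5c 5c 5c 5c cb) = 7d
m4: inner = H(28 36 36 36 36 70 67 30) = 07; tag = H(42 5c 5c 5c 5c 07) = b9 ← matches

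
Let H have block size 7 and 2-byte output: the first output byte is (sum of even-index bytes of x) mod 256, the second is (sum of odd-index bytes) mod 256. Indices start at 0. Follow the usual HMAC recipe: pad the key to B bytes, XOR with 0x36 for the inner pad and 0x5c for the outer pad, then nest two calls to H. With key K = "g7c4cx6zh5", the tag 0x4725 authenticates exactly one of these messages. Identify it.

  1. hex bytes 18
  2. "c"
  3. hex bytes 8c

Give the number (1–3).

Key "g7c4cx6zh5" = 67 37 63 34 63 78 36 7a 68 35 is 10 bytes > B = 7, so hash it first: H(key) = cb 92, then zero-pad to 7 bytes: K' = cb 92 00 00 00 00 00.
K' ⊕ ipad = fd a4 36 36 36 36 36; K' ⊕ opad = 97 ce 5c 5c 5c 5c 5c.
m1: inner = H(fd a4 36 36 36 36 36 18) = 9f 28; tag = H(97 ce 5c 5c 5c 5c 5c 9f 28) = d325
m2: inner = H(fd a4 36 36 36 36 36 63) = 9f 73; tag = H(97 ce 5c 5c 5c 5c 5c 9f 73) = 1e25
m3: inner = H(fd a4 36 36 36 36 36 8c) = 9f 9c; tag = H(97 ce 5c 5c 5c 5c 5c 9f 9c) = 4725 ← matches

3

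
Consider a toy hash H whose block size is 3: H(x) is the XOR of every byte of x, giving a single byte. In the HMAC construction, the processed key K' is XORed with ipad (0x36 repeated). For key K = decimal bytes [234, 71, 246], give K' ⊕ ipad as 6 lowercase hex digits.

dc71c0

Key decimal bytes [234, 71, 246] = ea 47 f6 is exactly B = 3 bytes: K' = ea 47 f6.
XOR each byte with 0x36: ea⊕36=dc, 47⊕36=71, f6⊕36=c0.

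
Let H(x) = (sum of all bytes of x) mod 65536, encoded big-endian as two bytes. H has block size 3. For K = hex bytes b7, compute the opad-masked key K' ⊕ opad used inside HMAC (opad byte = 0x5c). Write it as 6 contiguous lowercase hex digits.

eb5c5c

Key hex bytes b7 is 1 byte ≤ B = 3; zero-pad to 3 bytes: K' = b7 00 00.
XOR each byte with 0x5c: b7⊕5c=eb, 00⊕5c=5c, 00⊕5c=5c.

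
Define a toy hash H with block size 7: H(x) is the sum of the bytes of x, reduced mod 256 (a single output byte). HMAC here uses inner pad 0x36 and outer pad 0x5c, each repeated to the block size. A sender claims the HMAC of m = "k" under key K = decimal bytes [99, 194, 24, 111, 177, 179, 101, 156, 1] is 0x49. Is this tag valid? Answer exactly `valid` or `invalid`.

valid

Key decimal bytes [99, 194, 24, 111, 177, 179, 101, 156, 1] = 63 c2 18 6f b1 b3 65 9c 01 is 9 bytes > B = 7, so hash it first: H(key) = 12, then zero-pad to 7 bytes: K' = 12 00 00 00 00 00 00.
K' ⊕ ipad = 24 36 36 36 36 36 36; K' ⊕ opad = 4e 5c 5c 5c 5c 5c 5c.
Inner hash: sum = 36+54+54+54+54+54+54+107 = 467; mod 256 = 211 → d3.
Outer hash (recomputed tag): sum = 78+92+92+92+92+92+92+211 = 841; mod 256 = 73 → 49.
Recomputed tag = 49; claimed = 49 → match.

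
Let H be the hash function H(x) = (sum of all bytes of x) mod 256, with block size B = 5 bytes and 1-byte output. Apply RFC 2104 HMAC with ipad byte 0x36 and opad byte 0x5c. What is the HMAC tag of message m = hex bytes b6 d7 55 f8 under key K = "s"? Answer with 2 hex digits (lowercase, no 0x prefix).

Key "s" = 73 is 1 byte ≤ B = 5; zero-pad to 5 bytes: K' = 73 00 00 00 00.
K' ⊕ ipad = 45 36 36 36 36.  K' ⊕ opad = 2f 5c 5c 5c 5c.
Inner input = (K'⊕ipad) ∥ m = 45 36 36 36 36 ∥ b6 d7 55 f8.
Inner hash: sum = 69+54+54+54+54+182+215+85+248 = 1015; mod 256 = 247 → f7.
Outer input = (K'⊕opad) ∥ inner = 2f 5c 5c 5c 5c ∥ f7.
Outer hash (tag): sum = 47+92+92+92+92+247 = 662; mod 256 = 150 → 96.

96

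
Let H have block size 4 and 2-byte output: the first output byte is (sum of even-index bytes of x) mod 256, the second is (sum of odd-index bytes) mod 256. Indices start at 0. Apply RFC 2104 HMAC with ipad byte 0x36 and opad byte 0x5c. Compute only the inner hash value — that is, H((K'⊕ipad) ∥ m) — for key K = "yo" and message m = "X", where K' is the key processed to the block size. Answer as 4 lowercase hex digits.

Key "yo" = 79 6f is 2 bytes ≤ B = 4; zero-pad to 4 bytes: K' = 79 6f 00 00.
K' ⊕ ipad = 4f 59 36 36.
Inner input = 4f 59 36 36 ∥ 58.
Inner hash: even-index sum = 221 mod 256 = 221; odd-index sum = 143 mod 256 = 143 → dd 8f.

dd8f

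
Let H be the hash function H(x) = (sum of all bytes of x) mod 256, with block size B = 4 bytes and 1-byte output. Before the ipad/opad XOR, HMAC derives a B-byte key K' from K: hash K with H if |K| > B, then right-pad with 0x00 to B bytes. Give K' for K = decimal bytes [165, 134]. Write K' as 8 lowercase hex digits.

a5860000

Key decimal bytes [165, 134] = a5 86 is 2 bytes ≤ B = 4; zero-pad to 4 bytes: K' = a5 86 00 00.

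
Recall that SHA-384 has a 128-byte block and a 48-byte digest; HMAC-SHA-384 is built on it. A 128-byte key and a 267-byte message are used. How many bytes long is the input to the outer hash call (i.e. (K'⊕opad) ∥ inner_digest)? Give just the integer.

Key is 128 ≤ 128 bytes, zero-padded: |K'| = 128.
Outer input = (K'⊕opad) ∥ H(inner) → 128 + 48 = 176 bytes.

176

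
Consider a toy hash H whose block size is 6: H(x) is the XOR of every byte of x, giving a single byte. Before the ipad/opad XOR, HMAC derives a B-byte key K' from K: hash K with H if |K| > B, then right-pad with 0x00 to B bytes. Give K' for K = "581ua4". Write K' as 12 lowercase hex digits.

353831756134

Key "581ua4" = 35 38 31 75 61 34 is exactly B = 6 bytes: K' = 35 38 31 75 61 34.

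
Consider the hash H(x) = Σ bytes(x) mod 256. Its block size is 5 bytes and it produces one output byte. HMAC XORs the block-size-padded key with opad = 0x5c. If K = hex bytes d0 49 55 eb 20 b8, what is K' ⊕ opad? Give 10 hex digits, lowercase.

6d5c5c5c5c

Key hex bytes d0 49 55 eb 20 b8 is 6 bytes > B = 5, so hash it first: H(key) = 31, then zero-pad to 5 bytes: K' = 31 00 00 00 00.
XOR each byte with 0x5c: 31⊕5c=6d, 00⊕5c=5c, 00⊕5c=5c, 00⊕5c=5c, 00⊕5c=5c.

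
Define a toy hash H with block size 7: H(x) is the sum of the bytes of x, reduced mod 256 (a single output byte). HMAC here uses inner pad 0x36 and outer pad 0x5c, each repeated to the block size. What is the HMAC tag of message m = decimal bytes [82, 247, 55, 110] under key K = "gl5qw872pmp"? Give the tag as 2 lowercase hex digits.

c4

Key "gl5qw872pmp" = 67 6c 35 71 77 38 37 32 70 6d 70 is 11 bytes > B = 7, so hash it first: H(key) = de, then zero-pad to 7 bytes: K' = de 00 00 00 00 00 00.
K' ⊕ ipad = e8 36 36 36 36 36 36.  K' ⊕ opad = 82 5c 5c 5c 5c 5c 5c.
Inner input = (K'⊕ipad) ∥ m = e8 36 36 36 36 36 36 ∥ 52 f7 37 6e.
Inner hash: sum = 232+54+54+54+54+54+54+82+247+55+110 = 1050; mod 256 = 26 → 1a.
Outer input = (K'⊕opad) ∥ inner = 82 5c 5c 5c 5c 5c 5c ∥ 1a.
Outer hash (tag): sum = 130+92+92+92+92+92+92+26 = 708; mod 256 = 196 → c4.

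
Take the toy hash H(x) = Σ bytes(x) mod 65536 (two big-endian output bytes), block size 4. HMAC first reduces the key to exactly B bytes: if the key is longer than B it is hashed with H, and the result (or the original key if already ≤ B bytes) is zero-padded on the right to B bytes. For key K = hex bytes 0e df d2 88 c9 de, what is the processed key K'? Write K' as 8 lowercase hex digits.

|K| = 6 > B = 4, so first hash the key.
H(K): sum = 14+223+210+136+201+222 = 1006 → 03 ee.
Zero-pad H(K) = 03 ee to 4 bytes: K' = 03 ee 00 00.

03ee0000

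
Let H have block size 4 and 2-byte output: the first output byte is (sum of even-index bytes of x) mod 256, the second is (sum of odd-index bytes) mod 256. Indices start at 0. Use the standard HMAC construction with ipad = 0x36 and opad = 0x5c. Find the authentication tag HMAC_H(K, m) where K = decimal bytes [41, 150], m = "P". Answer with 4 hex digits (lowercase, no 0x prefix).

Key decimal bytes [41, 150] = 29 96 is 2 bytes ≤ B = 4; zero-pad to 4 bytes: K' = 29 96 00 00.
K' ⊕ ipad = 1f a0 36 36.  K' ⊕ opad = 75 ca 5c 5c.
Inner input = (K'⊕ipad) ∥ m = 1f a0 36 36 ∥ 50.
Inner hash: even-index sum = 165 mod 256 = 165; odd-index sum = 214 mod 256 = 214 → a5 d6.
Outer input = (K'⊕opad) ∥ inner = 75 ca 5c 5c ∥ a5 d6.
Outer hash (tag): even-index sum = 374 mod 256 = 118; odd-index sum = 508 mod 256 = 252 → 76 fc.

76fc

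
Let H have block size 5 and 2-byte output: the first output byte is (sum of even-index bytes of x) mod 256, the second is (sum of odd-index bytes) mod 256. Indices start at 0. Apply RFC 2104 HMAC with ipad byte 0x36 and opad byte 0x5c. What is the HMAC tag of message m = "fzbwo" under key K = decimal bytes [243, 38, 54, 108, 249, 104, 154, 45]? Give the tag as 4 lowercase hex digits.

16be

Key decimal bytes [243, 38, 54, 108, 249, 104, 154, 45] = f3 26 36 6c f9 68 9a 2d is 8 bytes > B = 5, so hash it first: H(key) = bc 27, then zero-pad to 5 bytes: K' = bc 27 00 00 00.
K' ⊕ ipad = 8a 11 36 36 36.  K' ⊕ opad = e0 7b 5c 5c 5c.
Inner input = (K'⊕ipad) ∥ m = 8a 11 36 36 36 ∥ 66 7a 62 77 6f.
Inner hash: even-index sum = 487 mod 256 = 231; odd-index sum = 382 mod 256 = 126 → e7 7e.
Outer input = (K'⊕opad) ∥ inner = e0 7b 5c 5c 5c ∥ e7 7e.
Outer hash (tag): even-index sum = 534 mod 256 = 22; odd-index sum = 446 mod 256 = 190 → 16 be.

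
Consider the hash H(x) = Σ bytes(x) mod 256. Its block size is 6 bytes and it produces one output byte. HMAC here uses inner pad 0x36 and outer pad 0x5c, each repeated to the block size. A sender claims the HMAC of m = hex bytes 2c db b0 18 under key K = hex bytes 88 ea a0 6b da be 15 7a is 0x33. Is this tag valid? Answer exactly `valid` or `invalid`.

Key hex bytes 88 ea a0 6b da be 15 7a is 8 bytes > B = 6, so hash it first: H(key) = a4, then zero-pad to 6 bytes: K' = a4 00 00 00 00 00.
K' ⊕ ipad = 92 36 36 36 36 36; K' ⊕ opad = f8 5c 5c 5c 5c 5c.
Inner hash: sum = 146+54+54+54+54+54+44+219+176+24 = 879; mod 256 = 111 → 6f.
Outer hash (recomputed tag): sum = 248+92+92+92+92+92+111 = 819; mod 256 = 51 → 33.
Recomputed tag = 33; claimed = 33 → match.

valid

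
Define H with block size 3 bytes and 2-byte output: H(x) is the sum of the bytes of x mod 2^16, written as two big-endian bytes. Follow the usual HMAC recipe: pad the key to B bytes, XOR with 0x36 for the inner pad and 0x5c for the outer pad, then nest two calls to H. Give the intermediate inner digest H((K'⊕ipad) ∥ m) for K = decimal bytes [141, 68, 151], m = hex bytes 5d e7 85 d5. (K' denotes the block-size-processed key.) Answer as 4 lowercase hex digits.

Key decimal bytes [141, 68, 151] = 8d 44 97 is exactly B = 3 bytes: K' = 8d 44 97.
K' ⊕ ipad = bb 72 a1.
Inner input = bb 72 a1 ∥ 5d e7 85 d5.
Inner hash: sum = 187+114+161+93+231+133+213 = 1132 → 04 6c.

046c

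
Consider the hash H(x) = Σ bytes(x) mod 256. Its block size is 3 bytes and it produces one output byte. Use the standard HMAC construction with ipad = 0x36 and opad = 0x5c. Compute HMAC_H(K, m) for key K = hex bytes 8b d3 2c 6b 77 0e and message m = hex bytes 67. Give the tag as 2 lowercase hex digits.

fd

Key hex bytes 8b d3 2c 6b 77 0e is 6 bytes > B = 3, so hash it first: H(key) = 7a, then zero-pad to 3 bytes: K' = 7a 00 00.
K' ⊕ ipad = 4c 36 36.  K' ⊕ opad = 26 5c 5c.
Inner input = (K'⊕ipad) ∥ m = 4c 36 36 ∥ 67.
Inner hash: sum = 76+54+54+103 = 287; mod 256 = 31 → 1f.
Outer input = (K'⊕opad) ∥ inner = 26 5c 5c ∥ 1f.
Outer hash (tag): sum = 38+92+92+31 = 253 → fd.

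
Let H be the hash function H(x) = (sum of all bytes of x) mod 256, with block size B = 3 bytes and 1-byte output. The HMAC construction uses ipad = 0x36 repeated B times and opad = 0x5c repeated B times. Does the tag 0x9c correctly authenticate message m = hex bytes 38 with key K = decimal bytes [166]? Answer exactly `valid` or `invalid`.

Key decimal bytes [166] = a6 is 1 byte ≤ B = 3; zero-pad to 3 bytes: K' = a6 00 00.
K' ⊕ ipad = 90 36 36; K' ⊕ opad = fa 5c 5c.
Inner hash: sum = 144+54+54+56 = 308; mod 256 = 52 → 34.
Outer hash (recomputed tag): sum = 250+92+92+52 = 486; mod 256 = 230 → e6.
Recomputed tag = e6; claimed = 9c → mismatch.

invalid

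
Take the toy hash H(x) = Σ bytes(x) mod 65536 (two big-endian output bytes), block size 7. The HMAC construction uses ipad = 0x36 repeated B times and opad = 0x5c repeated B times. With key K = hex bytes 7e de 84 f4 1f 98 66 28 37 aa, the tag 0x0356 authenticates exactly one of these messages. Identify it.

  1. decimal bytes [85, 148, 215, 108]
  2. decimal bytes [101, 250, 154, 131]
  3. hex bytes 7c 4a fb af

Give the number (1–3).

2

Key hex bytes 7e de 84 f4 1f 98 66 28 37 aa is 10 bytes > B = 7, so hash it first: H(key) = 04 fa, then zero-pad to 7 bytes: K' = 04 fa 00 00 00 00 00.
K' ⊕ ipad = 32 cc 36 36 36 36 36; K' ⊕ opad = 58 a6 5c 5c 5c 5c 5c.
m1: inner = H(32 cc 36 36 36 36 36 55 94 d7 6c) = 04 38; tag = H(58 a6 5c 5c 5c 5c 5c 04 38) = 0306
m2: inner = H(32 cc 36 36 36 36 36 65 fa 9a 83) = 04 88; tag = H(58 a6 5c 5c 5c 5c 5c 04 88) = 0356 ← matches
m3: inner = H(32 cc 36 36 36 36 36 7c 4a fb af) = 04 7c; tag = H(58 a6 5c 5c 5c 5c 5c 04 7c) = 034a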